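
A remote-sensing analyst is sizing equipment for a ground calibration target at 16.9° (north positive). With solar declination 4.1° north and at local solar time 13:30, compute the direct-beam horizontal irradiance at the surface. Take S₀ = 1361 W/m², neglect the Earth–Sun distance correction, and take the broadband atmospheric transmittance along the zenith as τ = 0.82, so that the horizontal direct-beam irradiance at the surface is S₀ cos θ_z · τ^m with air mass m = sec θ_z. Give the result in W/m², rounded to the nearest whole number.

986 W/m²

Hour angle H = 15° × (13.5 − 12) = 22.50°.
cos θ_z = sin(16.9°) sin(4.1°) + cos(16.9°) cos(4.1°) cos(22.50°) = 0.0208 + 0.8817 = 0.9025.
Air mass m = 1/cos θ_z = 1/0.9025 = 1.108; τ^m = 0.82^1.108 = 0.8026.
Surface direct beam = 1361 × 0.9025 × 0.8026 = 985.84 W/m².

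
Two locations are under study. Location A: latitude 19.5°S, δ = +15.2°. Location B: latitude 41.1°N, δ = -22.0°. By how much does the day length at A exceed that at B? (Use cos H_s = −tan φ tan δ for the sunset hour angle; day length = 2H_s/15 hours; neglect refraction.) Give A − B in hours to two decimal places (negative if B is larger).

A: H_s = arccos(−tan -19.5° · tan 15.2°) = 84.48°, so 2H_s/15 = 11.2640 h.
B: H_s = arccos(−tan 41.1° · tan -22.0°) = 69.36°, so 2H_s/15 = 9.2480 h.
A − B = 11.2640 − 9.2480 = 2.0160 h.

+2.02 h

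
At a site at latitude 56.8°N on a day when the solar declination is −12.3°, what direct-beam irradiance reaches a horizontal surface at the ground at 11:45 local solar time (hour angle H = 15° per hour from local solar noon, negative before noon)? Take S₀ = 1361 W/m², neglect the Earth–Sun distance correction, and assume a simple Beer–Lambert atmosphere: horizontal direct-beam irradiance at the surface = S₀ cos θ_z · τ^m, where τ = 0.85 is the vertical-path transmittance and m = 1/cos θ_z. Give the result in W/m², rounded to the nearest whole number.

306 W/m²

Hour angle H = 15° × (11.75 − 12) = -3.75°.
cos θ_z = sin(56.8°) sin(-12.3°) + cos(56.8°) cos(-12.3°) cos(-3.75°) = -0.1783 + 0.5338 = 0.3555.
Air mass m = 1/cos θ_z = 1/0.3555 = 2.813; τ^m = 0.85^2.813 = 0.6331.
Surface direct beam = 1361 × 0.3555 × 0.6331 = 306.32 W/m².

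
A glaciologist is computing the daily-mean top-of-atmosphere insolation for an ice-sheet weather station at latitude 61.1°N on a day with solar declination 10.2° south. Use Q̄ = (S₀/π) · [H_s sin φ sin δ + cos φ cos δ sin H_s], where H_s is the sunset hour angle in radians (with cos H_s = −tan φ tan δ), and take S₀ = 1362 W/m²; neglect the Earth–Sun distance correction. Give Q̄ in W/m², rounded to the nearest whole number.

112 W/m²

The sunset hour angle satisfies cos H_s = −tan φ tan δ = 0.3259, giving H_s = 70.98°. In radians, H_s = 1.2388.
H_s sin φ sin δ = 1.2388 × 0.8755 × -0.1771 = -0.1921.
cos φ cos δ sin H_s = 0.4833 × 0.9842 × 0.9454 = 0.4497.
Q̄ = (1362/π) × (-0.1921 + 0.4497) = 433.54 × 0.2576 = 111.68 W/m².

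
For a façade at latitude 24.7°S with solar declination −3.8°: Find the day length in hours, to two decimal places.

cos H_s = −tan(-24.7°) · tan(-3.8°) = -0.0305, so H_s = arccos(-0.0305) = 91.75°.
Day length = 2 H_s / 15° h⁻¹ = 183.50° / 15 = 12.233 h.

12.23 hours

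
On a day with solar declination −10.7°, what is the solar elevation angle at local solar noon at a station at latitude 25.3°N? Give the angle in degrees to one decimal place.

54.0°

At local solar noon the hour angle is zero, so the elevation is 90° − |φ − δ| = 90° − |25.3° − (-10.7°)| = 90° − 36.0° = 54.0°.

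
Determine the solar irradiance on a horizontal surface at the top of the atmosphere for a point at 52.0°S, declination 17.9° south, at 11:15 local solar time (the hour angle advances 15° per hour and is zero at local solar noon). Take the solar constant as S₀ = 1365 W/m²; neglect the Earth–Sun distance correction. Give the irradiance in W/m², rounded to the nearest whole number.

Hour angle H = 15° × (11.25 − 12) = -11.25°.
With φ = -52.0°, δ = -17.9°, H = -11.25°: sin φ sin δ = 0.2422, cos φ cos δ cos H = 0.5746, so cos θ_z = 0.8168.
Top-of-atmosphere irradiance = S₀ cos θ_z = 1365 × 0.8168 = 1114.93 W/m².

1115 W/m²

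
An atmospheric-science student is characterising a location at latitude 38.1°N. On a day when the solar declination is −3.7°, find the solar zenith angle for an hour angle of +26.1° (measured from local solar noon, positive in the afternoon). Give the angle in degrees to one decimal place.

48.3°

cos θ_z = sin(38.1°) sin(-3.7°) + cos(38.1°) cos(-3.7°) cos(26.10°) = -0.0398 + 0.7052 = 0.6654.
θ_z = arccos(0.6654) = 48.29°.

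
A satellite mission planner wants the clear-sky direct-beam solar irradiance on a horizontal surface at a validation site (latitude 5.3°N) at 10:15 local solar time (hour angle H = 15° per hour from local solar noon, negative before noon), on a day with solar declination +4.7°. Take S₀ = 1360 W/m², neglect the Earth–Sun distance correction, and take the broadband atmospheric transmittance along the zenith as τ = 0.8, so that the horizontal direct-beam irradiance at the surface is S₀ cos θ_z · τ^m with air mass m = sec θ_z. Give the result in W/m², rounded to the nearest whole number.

952 W/m²

Hour angle H = 15° × (10.25 − 12) = -26.25°.
With φ = 5.3°, δ = 4.7°, H = -26.25°: sin φ sin δ = 0.0076, cos φ cos δ cos H = 0.8900, so cos θ_z = 0.8976.
Air mass m = 1/cos θ_z = 1/0.8976 = 1.114; τ^m = 0.8^1.114 = 0.7799.
Surface direct beam = 1360 × 0.8976 × 0.7799 = 952.05 W/m².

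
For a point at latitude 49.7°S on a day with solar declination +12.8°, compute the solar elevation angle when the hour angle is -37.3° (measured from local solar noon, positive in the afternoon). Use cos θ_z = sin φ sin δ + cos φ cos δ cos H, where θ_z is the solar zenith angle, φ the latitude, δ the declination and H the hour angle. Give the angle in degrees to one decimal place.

With φ = -49.7°, δ = 12.8°, H = -37.30°: sin φ sin δ = -0.1690, cos φ cos δ cos H = 0.5017, so cos θ_z = 0.3327.
θ_z = arccos(0.3327) = 70.57°, so the elevation is 90° − 70.57° = 19.43°.

19.4°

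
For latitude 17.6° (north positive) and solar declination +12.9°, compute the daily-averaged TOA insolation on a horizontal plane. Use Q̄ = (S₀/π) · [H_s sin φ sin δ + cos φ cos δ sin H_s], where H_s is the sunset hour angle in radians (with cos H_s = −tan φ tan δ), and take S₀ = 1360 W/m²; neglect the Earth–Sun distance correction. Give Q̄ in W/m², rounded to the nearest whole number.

449 W/m²

−tan φ tan δ = −(0.3172)(0.2290) = -0.0726; H_s = arccos(-0.0726) = 94.16°. In radians, H_s = 1.6434.
H_s sin φ sin δ = 1.6434 × 0.3024 × 0.2233 = 0.1110.
cos φ cos δ sin H_s = 0.9532 × 0.9748 × 0.9974 = 0.9268.
Q̄ = (1360/π) × (0.1110 + 0.9268) = 432.90 × 1.0378 = 449.26 W/m².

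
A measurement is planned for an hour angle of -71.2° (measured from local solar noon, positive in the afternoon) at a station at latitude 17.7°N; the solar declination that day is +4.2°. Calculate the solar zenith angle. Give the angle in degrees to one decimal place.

70.8°

With φ = 17.7°, δ = 4.2°, H = -71.20°: sin φ sin δ = 0.0223, cos φ cos δ cos H = 0.3062, so cos θ_z = 0.3285.
θ_z = arccos(0.3285) = 70.82°.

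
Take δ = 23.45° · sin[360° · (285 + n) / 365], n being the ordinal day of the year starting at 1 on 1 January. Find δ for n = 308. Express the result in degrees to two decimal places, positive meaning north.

-16.55°

360 × (285 + 308) / 365 = 584.877°; sin(584.877°) = -0.7056.
δ = 23.45 × -0.7056 = -16.546° ≈ -16.55°.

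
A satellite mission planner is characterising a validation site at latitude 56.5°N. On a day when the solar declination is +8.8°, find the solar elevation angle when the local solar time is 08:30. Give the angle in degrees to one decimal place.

Hour angle H = 15° × (8.5 − 12) = -52.50°.
cos θ_z = sin(56.5°) sin(8.8°) + cos(56.5°) cos(8.8°) cos(-52.50°) = 0.1276 + 0.3320 = 0.4596.
θ_z = arccos(0.4596) = 62.64°, so the elevation is 90° − 62.64° = 27.36°.

27.4°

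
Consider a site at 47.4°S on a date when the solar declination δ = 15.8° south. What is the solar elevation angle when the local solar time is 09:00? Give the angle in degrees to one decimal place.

Hour angle H = 15° × (9 − 12) = -45.00°.
cos θ_z = sin(-47.4°) sin(-15.8°) + cos(-47.4°) cos(-15.8°) cos(-45.00°) = 0.2004 + 0.4605 = 0.6609.
θ_z = arccos(0.6609) = 48.63°, so the elevation is 90° − 48.63° = 41.37°.

41.4°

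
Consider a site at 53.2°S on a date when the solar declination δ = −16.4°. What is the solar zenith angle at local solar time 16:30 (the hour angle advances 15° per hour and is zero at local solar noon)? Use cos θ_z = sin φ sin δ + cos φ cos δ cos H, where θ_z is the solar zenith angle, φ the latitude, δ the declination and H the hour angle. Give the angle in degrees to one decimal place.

63.5°

Hour angle H = 15° × (16.5 − 12) = 67.50°.
cos θ_z = sin φ sin δ + cos φ cos δ cos H = (-0.8007)(-0.2823) + (0.5990)(0.9593)(0.3827) = 0.4459.
θ_z = arccos(0.4459) = 63.52°.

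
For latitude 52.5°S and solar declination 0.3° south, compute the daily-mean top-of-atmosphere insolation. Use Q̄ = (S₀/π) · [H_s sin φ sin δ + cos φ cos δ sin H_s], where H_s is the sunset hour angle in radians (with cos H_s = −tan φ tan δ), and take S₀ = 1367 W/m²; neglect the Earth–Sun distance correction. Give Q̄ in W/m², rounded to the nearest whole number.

The sunset hour angle satisfies cos H_s = −tan φ tan δ = -0.0068, giving H_s = 90.39°. In radians, H_s = 1.5776.
H_s sin φ sin δ = 1.5776 × -0.7934 × -0.0052 = 0.0065.
cos φ cos δ sin H_s = 0.6088 × 1.0000 × 1.0000 = 0.6088.
Q̄ = (1367/π) × (0.0065 + 0.6088) = 435.13 × 0.6153 = 267.74 W/m².

268 W/m²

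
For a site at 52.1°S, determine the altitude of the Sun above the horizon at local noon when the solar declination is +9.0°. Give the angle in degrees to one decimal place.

28.9°

At local solar noon the hour angle is zero, so the elevation is 90° − |φ − δ| = 90° − |-52.1° − (9.0°)| = 90° − 61.1° = 28.9°.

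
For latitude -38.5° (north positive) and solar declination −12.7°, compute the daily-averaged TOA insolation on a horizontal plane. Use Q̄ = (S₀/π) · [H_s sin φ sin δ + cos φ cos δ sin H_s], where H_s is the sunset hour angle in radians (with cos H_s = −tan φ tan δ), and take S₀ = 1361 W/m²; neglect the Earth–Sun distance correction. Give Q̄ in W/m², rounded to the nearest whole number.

cos H_s = −tan(-38.5°) · tan(-12.7°) = -0.1793, so H_s = arccos(-0.1793) = 100.33°. In radians, H_s = 1.7511.
H_s sin φ sin δ = 1.7511 × -0.6225 × -0.2198 = 0.2396.
cos φ cos δ sin H_s = 0.7826 × 0.9755 × 0.9838 = 0.7511.
Q̄ = (1361/π) × (0.2396 + 0.7511) = 433.22 × 0.9907 = 429.19 W/m².

429 W/m²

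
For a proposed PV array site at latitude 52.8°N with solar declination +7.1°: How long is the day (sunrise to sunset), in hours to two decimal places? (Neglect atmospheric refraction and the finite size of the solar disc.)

The sunset hour angle satisfies cos H_s = −tan φ tan δ = -0.1641, giving H_s = 99.44°.
Day length = 2 H_s / 15° h⁻¹ = 198.88° / 15 = 13.259 h.

13.26 hours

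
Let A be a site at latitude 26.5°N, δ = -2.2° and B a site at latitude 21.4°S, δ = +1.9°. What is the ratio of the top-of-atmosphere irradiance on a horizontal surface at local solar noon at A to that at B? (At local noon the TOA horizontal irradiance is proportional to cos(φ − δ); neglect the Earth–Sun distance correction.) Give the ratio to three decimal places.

0.955

A: cos θ_z = cos(26.5° − (-2.2°)) = 0.8771.
B: cos θ_z = cos(-21.4° − (1.9°)) = 0.9184.
Ratio A/B = 0.8771 / 0.9184 = 0.9550.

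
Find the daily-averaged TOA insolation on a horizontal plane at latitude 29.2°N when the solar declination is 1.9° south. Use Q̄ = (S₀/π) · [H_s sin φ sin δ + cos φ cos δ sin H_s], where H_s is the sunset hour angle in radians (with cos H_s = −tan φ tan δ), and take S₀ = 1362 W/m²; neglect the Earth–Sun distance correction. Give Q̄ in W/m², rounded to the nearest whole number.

−tan φ tan δ = −(0.5589)(-0.0332) = 0.0186; H_s = arccos(0.0186) = 88.93°. In radians, H_s = 1.5521.
H_s sin φ sin δ = 1.5521 × 0.4879 × -0.0332 = -0.0251.
cos φ cos δ sin H_s = 0.8729 × 0.9995 × 0.9998 = 0.8723.
Q̄ = (1362/π) × (-0.0251 + 0.8723) = 433.54 × 0.8472 = 367.30 W/m².

367 W/m²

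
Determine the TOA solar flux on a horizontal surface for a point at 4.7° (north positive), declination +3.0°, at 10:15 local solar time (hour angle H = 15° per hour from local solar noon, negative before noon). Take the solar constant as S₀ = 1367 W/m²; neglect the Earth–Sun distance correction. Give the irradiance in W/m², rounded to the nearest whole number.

1226 W/m²

Hour angle H = 15° × (10.25 − 12) = -26.25°.
cos θ_z = sin(4.7°) sin(3.0°) + cos(4.7°) cos(3.0°) cos(-26.25°) = 0.0043 + 0.8926 = 0.8969.
Top-of-atmosphere irradiance = S₀ cos θ_z = 1367 × 0.8969 = 1226.06 W/m².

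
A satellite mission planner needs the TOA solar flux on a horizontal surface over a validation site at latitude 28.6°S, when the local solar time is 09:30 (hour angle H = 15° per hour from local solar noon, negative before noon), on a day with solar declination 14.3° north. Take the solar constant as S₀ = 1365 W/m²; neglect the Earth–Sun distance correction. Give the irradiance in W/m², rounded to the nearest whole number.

Hour angle H = 15° × (9.5 − 12) = -37.50°.
cos θ_z = sin φ sin δ + cos φ cos δ cos H = (-0.4787)(0.2470) + (0.8780)(0.9690)(0.7934) = 0.5568.
Top-of-atmosphere irradiance = S₀ cos θ_z = 1365 × 0.5568 = 760.03 W/m².

760 W/m²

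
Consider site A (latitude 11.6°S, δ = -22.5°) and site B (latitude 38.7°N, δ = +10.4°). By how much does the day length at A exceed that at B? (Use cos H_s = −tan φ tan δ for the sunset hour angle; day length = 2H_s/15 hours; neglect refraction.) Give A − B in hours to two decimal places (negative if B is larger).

-0.48 h

A: H_s = arccos(−tan -11.6° · tan -22.5°) = 94.88°, so 2H_s/15 = 12.6507 h.
B: H_s = arccos(−tan 38.7° · tan 10.4°) = 98.46°, so 2H_s/15 = 13.1280 h.
A − B = 12.6507 − 13.1280 = -0.4773 h.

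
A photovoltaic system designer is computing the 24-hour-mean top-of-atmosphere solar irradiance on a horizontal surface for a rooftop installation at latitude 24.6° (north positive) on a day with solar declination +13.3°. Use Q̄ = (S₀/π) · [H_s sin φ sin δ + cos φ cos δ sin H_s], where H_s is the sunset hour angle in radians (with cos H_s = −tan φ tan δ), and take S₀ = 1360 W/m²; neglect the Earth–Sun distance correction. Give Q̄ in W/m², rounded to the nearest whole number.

cos H_s = −tan(24.6°) · tan(13.3°) = -0.1082, so H_s = arccos(-0.1082) = 96.21°. In radians, H_s = 1.6792.
H_s sin φ sin δ = 1.6792 × 0.4163 × 0.2300 = 0.1608.
cos φ cos δ sin H_s = 0.9092 × 0.9732 × 0.9941 = 0.8796.
Q̄ = (1360/π) × (0.1608 + 0.8796) = 432.90 × 1.0404 = 450.39 W/m².

450 W/m²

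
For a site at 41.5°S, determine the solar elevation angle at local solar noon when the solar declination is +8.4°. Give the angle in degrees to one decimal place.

40.1°

At local solar noon the hour angle is zero, so the elevation is 90° − |φ − δ| = 90° − |-41.5° − (8.4°)| = 90° − 49.9° = 40.1°.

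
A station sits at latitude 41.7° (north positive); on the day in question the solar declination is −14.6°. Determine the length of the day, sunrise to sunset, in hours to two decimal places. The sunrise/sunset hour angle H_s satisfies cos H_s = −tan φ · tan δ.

cos H_s = −tan(41.7°) · tan(-14.6°) = 0.2321, so H_s = arccos(0.2321) = 76.58°.
Day length = 2 H_s / 15° h⁻¹ = 153.16° / 15 = 10.211 h.

10.21 hours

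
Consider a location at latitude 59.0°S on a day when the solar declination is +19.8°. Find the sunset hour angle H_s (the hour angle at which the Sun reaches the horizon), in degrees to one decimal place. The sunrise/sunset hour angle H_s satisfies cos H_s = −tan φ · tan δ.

−tan φ tan δ = −(-1.6643)(0.3600) = 0.5991; H_s = arccos(0.5991) = 53.19°.

53.2°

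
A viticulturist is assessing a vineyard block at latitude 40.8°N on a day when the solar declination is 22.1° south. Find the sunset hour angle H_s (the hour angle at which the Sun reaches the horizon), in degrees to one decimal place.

69.5°

cos H_s = −tan(40.8°) · tan(-22.1°) = 0.3505, so H_s = arccos(0.3505) = 69.48°.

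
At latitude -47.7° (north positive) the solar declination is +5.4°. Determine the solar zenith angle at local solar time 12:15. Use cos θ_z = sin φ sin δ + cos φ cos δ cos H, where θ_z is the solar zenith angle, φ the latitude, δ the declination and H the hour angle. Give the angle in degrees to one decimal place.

53.2°

Hour angle H = 15° × (12.25 − 12) = 3.75°.
With φ = -47.7°, δ = 5.4°, H = 3.75°: sin φ sin δ = -0.0696, cos φ cos δ cos H = 0.6686, so cos θ_z = 0.5990.
θ_z = arccos(0.5990) = 53.20°.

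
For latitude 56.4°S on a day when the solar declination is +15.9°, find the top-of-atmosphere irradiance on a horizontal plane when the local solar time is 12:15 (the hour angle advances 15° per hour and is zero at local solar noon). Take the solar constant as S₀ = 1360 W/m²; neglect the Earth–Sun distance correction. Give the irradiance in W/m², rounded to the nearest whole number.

412 W/m²

Hour angle H = 15° × (12.25 − 12) = 3.75°.
cos θ_z = sin φ sin δ + cos φ cos δ cos H = (-0.8329)(0.2740) + (0.5534)(0.9617)(0.9979) = 0.3029.
Top-of-atmosphere irradiance = S₀ cos θ_z = 1360 × 0.3029 = 411.94 W/m².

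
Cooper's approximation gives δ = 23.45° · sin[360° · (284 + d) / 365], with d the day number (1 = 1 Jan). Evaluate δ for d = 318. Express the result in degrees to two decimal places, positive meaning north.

-18.91°

360 × (284 + 318) / 365 = 593.753°; sin(593.753°) = -0.8065.
δ = 23.45 × -0.8065 = -18.912° ≈ -18.91°.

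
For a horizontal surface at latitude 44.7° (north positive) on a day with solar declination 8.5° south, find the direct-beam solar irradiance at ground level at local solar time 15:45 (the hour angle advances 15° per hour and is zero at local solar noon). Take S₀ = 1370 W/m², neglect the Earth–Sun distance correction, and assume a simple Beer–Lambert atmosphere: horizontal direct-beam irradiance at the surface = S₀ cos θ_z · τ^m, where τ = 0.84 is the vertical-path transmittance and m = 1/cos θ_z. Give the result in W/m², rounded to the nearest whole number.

214 W/m²

Hour angle H = 15° × (15.75 − 12) = 56.25°.
With φ = 44.7°, δ = -8.5°, H = 56.25°: sin φ sin δ = -0.1040, cos φ cos δ cos H = 0.3906, so cos θ_z = 0.2866.
Air mass m = 1/cos θ_z = 1/0.2866 = 3.489; τ^m = 0.84^3.489 = 0.5443.
Surface direct beam = 1370 × 0.2866 × 0.5443 = 213.72 W/m².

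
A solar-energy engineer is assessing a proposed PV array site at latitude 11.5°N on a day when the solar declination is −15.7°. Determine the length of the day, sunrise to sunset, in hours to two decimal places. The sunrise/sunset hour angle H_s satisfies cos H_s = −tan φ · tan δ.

11.56 hours

The sunset hour angle satisfies cos H_s = −tan φ tan δ = 0.0572, giving H_s = 86.72°.
Day length = 2 H_s / 15° h⁻¹ = 173.44° / 15 = 11.563 h.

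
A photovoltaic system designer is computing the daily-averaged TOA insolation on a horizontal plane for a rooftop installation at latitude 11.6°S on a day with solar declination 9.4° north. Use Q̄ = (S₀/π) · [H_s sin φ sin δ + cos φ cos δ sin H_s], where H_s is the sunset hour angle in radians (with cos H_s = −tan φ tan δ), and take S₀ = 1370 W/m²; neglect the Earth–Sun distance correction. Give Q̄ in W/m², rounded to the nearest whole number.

399 W/m²

The sunset hour angle satisfies cos H_s = −tan φ tan δ = 0.0340, giving H_s = 88.05°. In radians, H_s = 1.5368.
H_s sin φ sin δ = 1.5368 × -0.2011 × 0.1633 = -0.0505.
cos φ cos δ sin H_s = 0.9796 × 0.9866 × 0.9994 = 0.9659.
Q̄ = (1370/π) × (-0.0505 + 0.9659) = 436.08 × 0.9154 = 399.19 W/m².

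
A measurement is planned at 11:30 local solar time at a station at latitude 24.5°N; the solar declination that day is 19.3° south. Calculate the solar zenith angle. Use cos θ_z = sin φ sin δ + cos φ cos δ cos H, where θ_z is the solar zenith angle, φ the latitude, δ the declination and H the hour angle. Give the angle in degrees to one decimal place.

44.4°

Hour angle H = 15° × (11.5 − 12) = -7.50°.
cos θ_z = sin φ sin δ + cos φ cos δ cos H = (0.4147)(-0.3305) + (0.9100)(0.9438)(0.9914) = 0.7144.
θ_z = arccos(0.7144) = 44.41°.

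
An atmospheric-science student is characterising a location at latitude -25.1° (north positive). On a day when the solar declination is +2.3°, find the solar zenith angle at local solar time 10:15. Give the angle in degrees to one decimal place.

Hour angle H = 15° × (10.25 − 12) = -26.25°.
cos θ_z = sin φ sin δ + cos φ cos δ cos H = (-0.4242)(0.0401) + (0.9056)(0.9992)(0.8969) = 0.7946.
θ_z = arccos(0.7946) = 37.38°.

37.4°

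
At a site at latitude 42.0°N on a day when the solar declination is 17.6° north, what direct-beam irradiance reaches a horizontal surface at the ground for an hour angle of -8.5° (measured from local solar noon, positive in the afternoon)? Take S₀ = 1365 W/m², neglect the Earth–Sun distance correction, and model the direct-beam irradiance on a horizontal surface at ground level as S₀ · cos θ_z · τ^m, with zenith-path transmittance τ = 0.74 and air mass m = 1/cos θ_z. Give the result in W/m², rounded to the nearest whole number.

With φ = 42.0°, δ = 17.6°, H = -8.50°: sin φ sin δ = 0.2023, cos φ cos δ cos H = 0.7006, so cos θ_z = 0.9029.
Air mass m = 1/cos θ_z = 1/0.9029 = 1.108; τ^m = 0.74^1.108 = 0.7163.
Surface direct beam = 1365 × 0.9029 × 0.7163 = 882.81 W/m².

883 W/m²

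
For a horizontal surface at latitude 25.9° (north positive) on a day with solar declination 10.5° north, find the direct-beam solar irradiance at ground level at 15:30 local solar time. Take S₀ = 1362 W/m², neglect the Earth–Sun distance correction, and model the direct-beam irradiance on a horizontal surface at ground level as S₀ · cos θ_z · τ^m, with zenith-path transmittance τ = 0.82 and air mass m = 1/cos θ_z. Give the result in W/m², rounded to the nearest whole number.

Hour angle H = 15° × (15.5 − 12) = 52.50°.
With φ = 25.9°, δ = 10.5°, H = 52.50°: sin φ sin δ = 0.0796, cos φ cos δ cos H = 0.5384, so cos θ_z = 0.6180.
Air mass m = 1/cos θ_z = 1/0.6180 = 1.618; τ^m = 0.82^1.618 = 0.7254.
Surface direct beam = 1362 × 0.6180 × 0.7254 = 610.58 W/m².

611 W/m²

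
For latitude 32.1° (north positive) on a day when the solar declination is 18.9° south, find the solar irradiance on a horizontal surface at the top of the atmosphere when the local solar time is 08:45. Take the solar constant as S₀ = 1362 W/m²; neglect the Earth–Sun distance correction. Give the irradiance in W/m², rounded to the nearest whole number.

Hour angle H = 15° × (8.75 − 12) = -48.75°.
cos θ_z = sin(32.1°) sin(-18.9°) + cos(32.1°) cos(-18.9°) cos(-48.75°) = -0.1721 + 0.5284 = 0.3563.
Top-of-atmosphere irradiance = S₀ cos θ_z = 1362 × 0.3563 = 485.28 W/m².

485 W/m²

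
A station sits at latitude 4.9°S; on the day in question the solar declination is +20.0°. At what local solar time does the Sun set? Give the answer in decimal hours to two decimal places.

17.88 h

−tan φ tan δ = −(-0.0857)(0.3640) = 0.0312; H_s = arccos(0.0312) = 88.21°.
Sunset is at 12 + H_s/15 = 12 + 5.881 = 17.881 h local solar time.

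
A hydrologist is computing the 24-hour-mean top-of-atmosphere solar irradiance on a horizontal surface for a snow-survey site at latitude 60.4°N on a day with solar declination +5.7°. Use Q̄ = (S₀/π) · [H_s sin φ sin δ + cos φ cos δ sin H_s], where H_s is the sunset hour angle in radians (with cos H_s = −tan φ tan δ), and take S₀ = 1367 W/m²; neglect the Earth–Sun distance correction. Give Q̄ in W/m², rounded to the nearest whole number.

276 W/m²

cos H_s = −tan(60.4°) · tan(5.7°) = -0.1757, so H_s = arccos(-0.1757) = 100.12°. In radians, H_s = 1.7474.
H_s sin φ sin δ = 1.7474 × 0.8695 × 0.0993 = 0.1509.
cos φ cos δ sin H_s = 0.4939 × 0.9951 × 0.9844 = 0.4838.
Q̄ = (1367/π) × (0.1509 + 0.4838) = 435.13 × 0.6347 = 276.18 W/m².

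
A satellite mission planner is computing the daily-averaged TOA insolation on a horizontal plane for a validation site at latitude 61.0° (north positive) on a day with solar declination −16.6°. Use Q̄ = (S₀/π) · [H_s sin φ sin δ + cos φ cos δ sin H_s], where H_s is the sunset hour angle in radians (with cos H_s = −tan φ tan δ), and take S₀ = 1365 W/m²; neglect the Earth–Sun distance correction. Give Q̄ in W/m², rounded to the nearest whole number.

The sunset hour angle satisfies cos H_s = −tan φ tan δ = 0.5378, giving H_s = 57.47°. In radians, H_s = 1.0030.
H_s sin φ sin δ = 1.0030 × 0.8746 × -0.2857 = -0.2506.
cos φ cos δ sin H_s = 0.4848 × 0.9583 × 0.8431 = 0.3917.
Q̄ = (1365/π) × (-0.2506 + 0.3917) = 434.49 × 0.1411 = 61.31 W/m².

61 W/m²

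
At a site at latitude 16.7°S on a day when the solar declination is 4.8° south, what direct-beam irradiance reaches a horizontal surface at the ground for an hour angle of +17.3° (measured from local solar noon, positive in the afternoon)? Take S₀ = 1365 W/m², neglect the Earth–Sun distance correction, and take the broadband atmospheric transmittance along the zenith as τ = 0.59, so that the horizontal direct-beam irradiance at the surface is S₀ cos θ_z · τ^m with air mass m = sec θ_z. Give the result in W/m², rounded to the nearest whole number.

cos θ_z = sin(-16.7°) sin(-4.8°) + cos(-16.7°) cos(-4.8°) cos(17.30°) = 0.0240 + 0.9113 = 0.9353.
Air mass m = 1/cos θ_z = 1/0.9353 = 1.069; τ^m = 0.59^1.069 = 0.5689.
Surface direct beam = 1365 × 0.9353 × 0.5689 = 726.31 W/m².

726 W/m²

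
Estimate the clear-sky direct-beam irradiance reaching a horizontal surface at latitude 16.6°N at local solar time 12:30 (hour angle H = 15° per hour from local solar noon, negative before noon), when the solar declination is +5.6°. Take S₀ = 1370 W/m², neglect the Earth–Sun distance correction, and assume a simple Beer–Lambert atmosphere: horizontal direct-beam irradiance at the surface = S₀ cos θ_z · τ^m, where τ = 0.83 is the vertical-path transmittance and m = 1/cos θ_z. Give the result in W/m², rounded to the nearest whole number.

Hour angle H = 15° × (12.5 − 12) = 7.50°.
With φ = 16.6°, δ = 5.6°, H = 7.50°: sin φ sin δ = 0.0279, cos φ cos δ cos H = 0.9456, so cos θ_z = 0.9735.
Air mass m = 1/cos θ_z = 1/0.9735 = 1.027; τ^m = 0.83^1.027 = 0.8258.
Surface direct beam = 1370 × 0.9735 × 0.8258 = 1101.37 W/m².

1101 W/m²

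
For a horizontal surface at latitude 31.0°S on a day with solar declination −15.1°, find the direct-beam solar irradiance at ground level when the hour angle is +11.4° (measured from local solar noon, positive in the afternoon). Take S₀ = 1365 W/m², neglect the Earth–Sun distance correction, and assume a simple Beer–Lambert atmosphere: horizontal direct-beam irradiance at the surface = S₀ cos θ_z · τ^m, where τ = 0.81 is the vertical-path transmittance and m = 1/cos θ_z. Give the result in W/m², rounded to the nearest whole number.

1033 W/m²

cos θ_z = sin(-31.0°) sin(-15.1°) + cos(-31.0°) cos(-15.1°) cos(11.40°) = 0.1342 + 0.8112 = 0.9454.
Air mass m = 1/cos θ_z = 1/0.9454 = 1.058; τ^m = 0.81^1.058 = 0.8002.
Surface direct beam = 1365 × 0.9454 × 0.8002 = 1032.63 W/m².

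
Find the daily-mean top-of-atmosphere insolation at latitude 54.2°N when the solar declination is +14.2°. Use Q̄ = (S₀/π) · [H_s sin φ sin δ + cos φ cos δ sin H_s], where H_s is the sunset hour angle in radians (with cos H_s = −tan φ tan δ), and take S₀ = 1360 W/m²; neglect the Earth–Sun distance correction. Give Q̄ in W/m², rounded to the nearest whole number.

−tan φ tan δ = −(1.3865)(0.2530) = -0.3508; H_s = arccos(-0.3508) = 110.54°. In radians, H_s = 1.9293.
H_s sin φ sin δ = 1.9293 × 0.8111 × 0.2453 = 0.3839.
cos φ cos δ sin H_s = 0.5850 × 0.9694 × 0.9364 = 0.5310.
Q̄ = (1360/π) × (0.3839 + 0.5310) = 432.90 × 0.9149 = 396.06 W/m².

396 W/m²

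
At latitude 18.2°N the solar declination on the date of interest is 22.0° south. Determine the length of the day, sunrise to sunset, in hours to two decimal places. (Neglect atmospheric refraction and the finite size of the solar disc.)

10.98 hours

The sunset hour angle satisfies cos H_s = −tan φ tan δ = 0.1328, giving H_s = 82.37°.
Day length = 2 H_s / 15° h⁻¹ = 164.74° / 15 = 10.983 h.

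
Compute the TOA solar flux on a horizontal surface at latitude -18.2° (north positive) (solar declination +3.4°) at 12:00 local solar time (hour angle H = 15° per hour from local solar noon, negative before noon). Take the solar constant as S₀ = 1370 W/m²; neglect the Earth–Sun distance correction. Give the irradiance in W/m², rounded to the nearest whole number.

Hour angle H = 15° × (12 − 12) = 0.00°.
cos θ_z = sin(-18.2°) sin(3.4°) + cos(-18.2°) cos(3.4°) cos(0.00°) = -0.0185 + 0.9483 = 0.9298.
Top-of-atmosphere irradiance = S₀ cos θ_z = 1370 × 0.9298 = 1273.83 W/m².

1274 W/m²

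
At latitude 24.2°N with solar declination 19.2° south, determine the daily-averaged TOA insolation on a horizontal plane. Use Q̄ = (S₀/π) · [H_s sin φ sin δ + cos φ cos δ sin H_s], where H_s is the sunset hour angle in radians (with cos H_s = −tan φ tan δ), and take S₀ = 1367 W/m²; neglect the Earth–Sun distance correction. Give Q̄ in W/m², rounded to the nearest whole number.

287 W/m²

−tan φ tan δ = −(0.4494)(-0.3482) = 0.1565; H_s = arccos(0.1565) = 81.00°. In radians, H_s = 1.4137.
H_s sin φ sin δ = 1.4137 × 0.4099 × -0.3289 = -0.1906.
cos φ cos δ sin H_s = 0.9121 × 0.9444 × 0.9877 = 0.8508.
Q̄ = (1367/π) × (-0.1906 + 0.8508) = 435.13 × 0.6602 = 287.27 W/m².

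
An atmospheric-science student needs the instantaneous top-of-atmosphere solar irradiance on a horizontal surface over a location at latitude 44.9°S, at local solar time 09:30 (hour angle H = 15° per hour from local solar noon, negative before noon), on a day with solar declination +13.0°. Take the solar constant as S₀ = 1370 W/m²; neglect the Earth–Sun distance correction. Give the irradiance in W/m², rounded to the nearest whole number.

533 W/m²

Hour angle H = 15° × (9.5 − 12) = -37.50°.
cos θ_z = sin φ sin δ + cos φ cos δ cos H = (-0.7059)(0.2250) + (0.7083)(0.9744)(0.7934) = 0.3888.
Top-of-atmosphere irradiance = S₀ cos θ_z = 1370 × 0.3888 = 532.66 W/m².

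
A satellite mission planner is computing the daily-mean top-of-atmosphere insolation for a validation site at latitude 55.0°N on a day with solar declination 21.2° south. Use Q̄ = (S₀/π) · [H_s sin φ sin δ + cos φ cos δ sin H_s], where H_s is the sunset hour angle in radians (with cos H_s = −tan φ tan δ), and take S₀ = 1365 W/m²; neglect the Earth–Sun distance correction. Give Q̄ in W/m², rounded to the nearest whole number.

67 W/m²

−tan φ tan δ = −(1.4281)(-0.3879) = 0.5540; H_s = arccos(0.5540) = 56.36°. In radians, H_s = 0.9837.
H_s sin φ sin δ = 0.9837 × 0.8192 × -0.3616 = -0.2914.
cos φ cos δ sin H_s = 0.5736 × 0.9323 × 0.8326 = 0.4452.
Q̄ = (1365/π) × (-0.2914 + 0.4452) = 434.49 × 0.1538 = 66.82 W/m².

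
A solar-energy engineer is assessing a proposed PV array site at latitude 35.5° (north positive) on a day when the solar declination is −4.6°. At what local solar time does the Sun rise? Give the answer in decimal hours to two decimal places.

6.22 h

−tan φ tan δ = −(0.7133)(-0.0805) = 0.0574; H_s = arccos(0.0574) = 86.71°.
Sunrise is at 12 − H_s/15 = 12 − 5.781 = 6.219 h local solar time.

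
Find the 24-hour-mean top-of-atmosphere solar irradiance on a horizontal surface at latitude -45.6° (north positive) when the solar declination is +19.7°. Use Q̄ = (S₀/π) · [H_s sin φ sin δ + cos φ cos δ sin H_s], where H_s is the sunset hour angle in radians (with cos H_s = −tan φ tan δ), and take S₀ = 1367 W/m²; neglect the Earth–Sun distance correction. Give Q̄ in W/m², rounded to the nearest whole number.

141 W/m²

The sunset hour angle satisfies cos H_s = −tan φ tan δ = 0.3656, giving H_s = 68.56°. In radians, H_s = 1.1966.
H_s sin φ sin δ = 1.1966 × -0.7145 × 0.3371 = -0.2882.
cos φ cos δ sin H_s = 0.6997 × 0.9415 × 0.9308 = 0.6132.
Q̄ = (1367/π) × (-0.2882 + 0.6132) = 435.13 × 0.3250 = 141.42 W/m².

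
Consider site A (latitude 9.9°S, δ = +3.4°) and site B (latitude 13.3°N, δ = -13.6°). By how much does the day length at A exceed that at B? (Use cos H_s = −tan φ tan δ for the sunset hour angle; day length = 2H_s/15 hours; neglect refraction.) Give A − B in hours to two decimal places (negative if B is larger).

A: H_s = arccos(−tan -9.9° · tan 3.4°) = 89.41°, so 2H_s/15 = 11.9213 h.
B: H_s = arccos(−tan 13.3° · tan -13.6°) = 86.72°, so 2H_s/15 = 11.5627 h.
A − B = 11.9213 − 11.5627 = 0.3586 h.

+0.36 h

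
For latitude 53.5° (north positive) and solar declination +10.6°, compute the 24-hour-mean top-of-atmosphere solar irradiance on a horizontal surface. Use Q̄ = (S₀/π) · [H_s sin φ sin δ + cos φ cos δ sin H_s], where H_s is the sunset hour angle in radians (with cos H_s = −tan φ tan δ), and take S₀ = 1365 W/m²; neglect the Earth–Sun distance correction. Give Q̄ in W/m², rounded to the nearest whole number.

−tan φ tan δ = −(1.3514)(0.1871) = -0.2528; H_s = arccos(-0.2528) = 104.64°. In radians, H_s = 1.8263.
H_s sin φ sin δ = 1.8263 × 0.8039 × 0.1840 = 0.2701.
cos φ cos δ sin H_s = 0.5948 × 0.9829 × 0.9675 = 0.5656.
Q̄ = (1365/π) × (0.2701 + 0.5656) = 434.49 × 0.8357 = 363.10 W/m².

363 W/m²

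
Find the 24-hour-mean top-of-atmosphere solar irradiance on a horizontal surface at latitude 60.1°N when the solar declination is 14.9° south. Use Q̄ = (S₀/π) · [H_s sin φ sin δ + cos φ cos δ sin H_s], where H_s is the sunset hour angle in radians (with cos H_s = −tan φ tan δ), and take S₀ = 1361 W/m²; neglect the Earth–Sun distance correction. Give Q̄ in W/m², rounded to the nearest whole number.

cos H_s = −tan(60.1°) · tan(-14.9°) = 0.4627, so H_s = arccos(0.4627) = 62.44°. In radians, H_s = 1.0898.
H_s sin φ sin δ = 1.0898 × 0.8669 × -0.2571 = -0.2429.
cos φ cos δ sin H_s = 0.4985 × 0.9664 × 0.8865 = 0.4271.
Q̄ = (1361/π) × (-0.2429 + 0.4271) = 433.22 × 0.1842 = 79.80 W/m².

80 W/m²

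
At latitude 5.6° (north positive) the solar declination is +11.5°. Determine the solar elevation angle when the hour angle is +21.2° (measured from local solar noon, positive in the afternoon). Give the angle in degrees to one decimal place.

68.2°

cos θ_z = sin φ sin δ + cos φ cos δ cos H = (0.0976)(0.1994) + (0.9952)(0.9799)(0.9323) = 0.9286.
θ_z = arccos(0.9286) = 21.78°, so the elevation is 90° − 21.78° = 68.22°.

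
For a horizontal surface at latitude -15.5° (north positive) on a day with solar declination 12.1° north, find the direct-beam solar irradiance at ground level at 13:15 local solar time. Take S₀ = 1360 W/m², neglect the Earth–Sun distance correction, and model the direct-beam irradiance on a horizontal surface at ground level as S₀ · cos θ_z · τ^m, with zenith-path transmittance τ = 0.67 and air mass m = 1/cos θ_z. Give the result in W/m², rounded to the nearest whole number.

704 W/m²

Hour angle H = 15° × (13.25 − 12) = 18.75°.
cos θ_z = sin φ sin δ + cos φ cos δ cos H = (-0.2672)(0.2096) + (0.9636)(0.9778)(0.9469) = 0.8362.
Air mass m = 1/cos θ_z = 1/0.8362 = 1.196; τ^m = 0.67^1.196 = 0.6194.
Surface direct beam = 1360 × 0.8362 × 0.6194 = 704.40 W/m².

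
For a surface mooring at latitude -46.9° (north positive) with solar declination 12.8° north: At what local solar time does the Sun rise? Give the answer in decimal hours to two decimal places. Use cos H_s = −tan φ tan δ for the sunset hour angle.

The sunset hour angle satisfies cos H_s = −tan φ tan δ = 0.2428, giving H_s = 75.95°.
Sunrise is at 12 − H_s/15 = 12 − 5.063 = 6.937 h local solar time.

6.94 h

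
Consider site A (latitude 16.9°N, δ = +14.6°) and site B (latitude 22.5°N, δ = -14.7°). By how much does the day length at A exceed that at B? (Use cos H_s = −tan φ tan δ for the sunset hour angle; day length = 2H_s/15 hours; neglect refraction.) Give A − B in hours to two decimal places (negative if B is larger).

+1.44 h

A: H_s = arccos(−tan 16.9° · tan 14.6°) = 94.54°, so 2H_s/15 = 12.6053 h.
B: H_s = arccos(−tan 22.5° · tan -14.7°) = 83.76°, so 2H_s/15 = 11.1680 h.
A − B = 12.6053 − 11.1680 = 1.4373 h.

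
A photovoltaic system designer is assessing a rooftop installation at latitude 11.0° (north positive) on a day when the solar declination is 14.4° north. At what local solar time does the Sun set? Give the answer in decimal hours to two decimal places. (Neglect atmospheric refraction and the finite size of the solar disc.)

18.19 h

The sunset hour angle satisfies cos H_s = −tan φ tan δ = -0.0499, giving H_s = 92.86°.
Sunset is at 12 + H_s/15 = 12 + 6.191 = 18.191 h local solar time.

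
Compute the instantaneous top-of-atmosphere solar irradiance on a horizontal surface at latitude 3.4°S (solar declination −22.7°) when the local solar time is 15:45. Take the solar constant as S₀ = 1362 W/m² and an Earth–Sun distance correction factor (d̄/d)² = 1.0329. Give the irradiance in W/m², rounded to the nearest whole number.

752 W/m²

Hour angle H = 15° × (15.75 − 12) = 56.25°.
cos θ_z = sin φ sin δ + cos φ cos δ cos H = (-0.0593)(-0.3859) + (0.9982)(0.9225)(0.5556) = 0.5345.
Top-of-atmosphere irradiance = S₀ (d̄/d)² cos θ_z = 1362 × 1.0329 × 0.5345 = 751.94 W/m².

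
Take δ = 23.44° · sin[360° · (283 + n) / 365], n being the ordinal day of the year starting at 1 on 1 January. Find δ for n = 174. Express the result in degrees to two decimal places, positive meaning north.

+23.44°

360 × (283 + 174) / 365 = 450.740°; sin(450.740°) = 0.9999.
δ = 23.44 × 0.9999 = 23.438° ≈ +23.44°.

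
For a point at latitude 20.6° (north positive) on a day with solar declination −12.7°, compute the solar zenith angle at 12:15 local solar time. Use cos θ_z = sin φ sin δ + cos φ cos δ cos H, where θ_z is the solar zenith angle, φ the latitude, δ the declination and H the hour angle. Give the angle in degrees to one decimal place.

33.5°

Hour angle H = 15° × (12.25 − 12) = 3.75°.
With φ = 20.6°, δ = -12.7°, H = 3.75°: sin φ sin δ = -0.0774, cos φ cos δ cos H = 0.9112, so cos θ_z = 0.8338.
θ_z = arccos(0.8338) = 33.51°.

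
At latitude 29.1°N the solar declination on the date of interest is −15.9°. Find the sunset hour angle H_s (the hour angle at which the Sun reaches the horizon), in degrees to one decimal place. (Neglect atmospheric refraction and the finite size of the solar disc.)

The sunset hour angle satisfies cos H_s = −tan φ tan δ = 0.1585, giving H_s = 80.88°.

80.9°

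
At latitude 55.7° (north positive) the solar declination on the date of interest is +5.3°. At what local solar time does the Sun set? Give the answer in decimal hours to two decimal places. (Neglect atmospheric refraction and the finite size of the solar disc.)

18.52 h

−tan φ tan δ = −(1.4659)(0.0928) = -0.1360; H_s = arccos(-0.1360) = 97.82°.
Sunset is at 12 + H_s/15 = 12 + 6.521 = 18.521 h local solar time.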